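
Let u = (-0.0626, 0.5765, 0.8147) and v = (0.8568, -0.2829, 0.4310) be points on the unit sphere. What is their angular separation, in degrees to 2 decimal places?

82.28°

u·v = 0.1344; |u| = 1.0000, |v| = 0.9999.
cos θ = (u·v)/(|u||v|) = 0.1344, so θ = 82.28°.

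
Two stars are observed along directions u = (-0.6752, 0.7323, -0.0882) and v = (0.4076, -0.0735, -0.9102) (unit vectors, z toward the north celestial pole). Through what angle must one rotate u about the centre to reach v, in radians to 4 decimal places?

1.8222 rad

u·v = -0.2488; |u| = 1.0000, |v| = 1.0000.
cos θ = (u·v)/(|u||v|) = -0.2488, so θ = 1.8222 rad.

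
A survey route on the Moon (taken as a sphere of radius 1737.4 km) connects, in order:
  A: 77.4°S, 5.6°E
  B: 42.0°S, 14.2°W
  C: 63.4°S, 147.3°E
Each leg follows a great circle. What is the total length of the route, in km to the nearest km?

Leg A→B: central angle 0.6342 rad, distance 1101.9 km.
Leg B→C: central angle 1.2841 rad, distance 2231.1 km.
Total: 1101.9 + 2231.1 ≈ 3333 km.

3333 km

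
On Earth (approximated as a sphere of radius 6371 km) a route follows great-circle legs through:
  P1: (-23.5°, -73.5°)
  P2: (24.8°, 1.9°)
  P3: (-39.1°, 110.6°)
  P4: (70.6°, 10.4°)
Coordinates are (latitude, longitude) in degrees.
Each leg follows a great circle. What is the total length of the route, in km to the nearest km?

Leg P1→P2: central angle 1.5282 rad, distance 9736.1 km.
Leg P2→P3: central angle 2.0833 rad, distance 13273.0 km.
Leg P3→P4: central angle 2.2660 rad, distance 14436.5 km.
Total: 9736.1 + 13273.0 + 14436.5 ≈ 37446 km.

37446 km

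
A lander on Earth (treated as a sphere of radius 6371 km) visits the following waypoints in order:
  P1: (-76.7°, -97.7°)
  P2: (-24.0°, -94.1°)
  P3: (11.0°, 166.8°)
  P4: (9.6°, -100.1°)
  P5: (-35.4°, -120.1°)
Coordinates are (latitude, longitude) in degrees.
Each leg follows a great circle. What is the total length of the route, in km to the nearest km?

32845 km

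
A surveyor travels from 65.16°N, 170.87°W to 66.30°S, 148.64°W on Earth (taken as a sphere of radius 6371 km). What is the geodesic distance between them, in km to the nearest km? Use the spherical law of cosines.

With latitudes φ₁ = 65.160°, φ₂ = -66.300° and longitude difference Δλ = 22.230°:
cos c = sin φ₁ sin φ₂ + cos φ₁ cos φ₂ cos Δλ = (0.9075)(-0.9157) + (0.4201)(0.4019)(0.9257) = -0.67465,
so c = arccos(-0.67465) = 2.31128 rad.
Distance = R·c = 6371 × 2.3113 ≈ 14725 km.

14725 km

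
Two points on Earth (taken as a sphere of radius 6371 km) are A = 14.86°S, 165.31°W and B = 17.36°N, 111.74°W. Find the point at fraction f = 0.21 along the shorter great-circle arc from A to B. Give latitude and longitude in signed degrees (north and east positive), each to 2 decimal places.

The central angle between A and B is δ = 1.0800 rad.
With f = 0.21, the slerp weights are sin((1−f)δ)/sin δ = 0.8542 and sin(fδ)/sin δ = 0.2550.
Weighted sum of the unit vectors: (0.8542)·(-0.9350,-0.2451,-0.2565) + (0.2550)·(-0.3535,-0.8866,0.2984) = (-0.8888, -0.4354, -0.1430).
Converting back: φ = atan2(z, √(x²+y²)) = -8.22°, λ = atan2(y, x) = -153.90°.

-8.22°, -153.90°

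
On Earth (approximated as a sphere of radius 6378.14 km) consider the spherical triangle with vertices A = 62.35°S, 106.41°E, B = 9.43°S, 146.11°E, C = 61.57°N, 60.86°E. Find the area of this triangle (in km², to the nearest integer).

56897080 km²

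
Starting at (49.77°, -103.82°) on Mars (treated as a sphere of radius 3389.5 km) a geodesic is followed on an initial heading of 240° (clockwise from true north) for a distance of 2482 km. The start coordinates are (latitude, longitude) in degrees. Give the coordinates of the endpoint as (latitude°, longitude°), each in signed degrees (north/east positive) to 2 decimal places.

20.60°, -142.03°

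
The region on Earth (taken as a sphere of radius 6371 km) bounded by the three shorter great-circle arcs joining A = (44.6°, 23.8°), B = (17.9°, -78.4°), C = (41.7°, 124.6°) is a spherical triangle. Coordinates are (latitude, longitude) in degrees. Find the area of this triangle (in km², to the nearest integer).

Side lengths (central angles): a = 2.0371, b = 1.1945, c = 1.4981 rad; semiperimeter s = 2.3648.
By l'Huilier's theorem, tan(E/4) = √[tan(s/2) tan((s−a)/2) tan((s−b)/2) tan((s−c)/2)], giving spherical excess E = 1.3538 rad.
Area = E·R² = 1.3538 × (6371)² ≈ 54951842 km².

54951842 km²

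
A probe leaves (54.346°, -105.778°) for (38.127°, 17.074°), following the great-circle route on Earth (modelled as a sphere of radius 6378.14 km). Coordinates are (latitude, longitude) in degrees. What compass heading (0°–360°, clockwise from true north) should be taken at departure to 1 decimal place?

Δλ = 122.852° = 2.1442 rad.
y = sin Δλ · cos φ₂ = (0.8401)(0.7866) = 0.6608
x = cos φ₁ sin φ₂ − sin φ₁ cos φ₂ cos Δλ = (0.5829)(0.6174) − (0.8126)(0.7866)(-0.5425) = 0.7066
θ = atan2(y, x) = 43.08°, so the bearing is 43.1°.

43.1°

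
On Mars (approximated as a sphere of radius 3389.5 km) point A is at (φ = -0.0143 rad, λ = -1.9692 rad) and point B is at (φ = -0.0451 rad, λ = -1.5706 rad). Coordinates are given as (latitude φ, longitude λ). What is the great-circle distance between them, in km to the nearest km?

Let φ₁ = -0.0143 rad, φ₂ = -0.0451 rad, and Δλ = 0.3986 rad.
cos c = sin φ₁ sin φ₂ + cos φ₁ cos φ₂ cos Δλ = (-0.0143)(-0.0451) + (0.9999)(0.9990)(0.9216) = 0.92122,
so c = arccos(0.92122) = 0.39959 rad.
Distance = R·c = 3389.5 × 0.3996 ≈ 1354 km.

1354 km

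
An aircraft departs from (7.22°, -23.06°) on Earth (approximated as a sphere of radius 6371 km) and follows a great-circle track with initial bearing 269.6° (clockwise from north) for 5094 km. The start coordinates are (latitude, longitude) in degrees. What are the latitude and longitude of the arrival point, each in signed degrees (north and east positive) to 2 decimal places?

4.74°, -69.07°

Angular distance δ = d/R = 5094/6371 = 0.79956 rad; initial bearing θ = 4.7054 rad.
sin φ₂ = sin φ₁ cos δ + cos φ₁ sin δ cos θ = (0.1257)(0.6970) + (0.9921)(0.7170)(-0.0070) = 0.0826, so φ₂ = 4.74°.
Δλ = atan2(sin θ sin δ cos φ₁, cos δ − sin φ₁ sin φ₂) = atan2(-0.7113, 0.6866) = -46.013°.
λ₂ = -23.060° − 46.013° = -69.07°.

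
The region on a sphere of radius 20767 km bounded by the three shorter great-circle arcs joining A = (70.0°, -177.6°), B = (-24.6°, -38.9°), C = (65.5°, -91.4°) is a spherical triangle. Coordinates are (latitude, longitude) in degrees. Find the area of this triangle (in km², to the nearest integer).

Side lengths (central angles): a = 1.7206, b = 0.5267, c = 2.2457 rad; semiperimeter s = 2.2465.
By l'Huilier's theorem, tan(E/4) = √[tan(s/2) tan((s−a)/2) tan((s−b)/2) tan((s−c)/2)], giving spherical excess E = 0.0649 rad.
Area = E·R² = 0.0649 × (20767)² ≈ 28006972 km².

28006972 km²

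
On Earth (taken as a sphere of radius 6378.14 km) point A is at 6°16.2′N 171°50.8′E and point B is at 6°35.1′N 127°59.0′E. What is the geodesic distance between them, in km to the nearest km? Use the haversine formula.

4851 km

Let φ₁ = 0.1094 rad, φ₂ = 0.1149 rad, and Δλ = -0.7656 rad.
Haversine: a = sin²(Δφ/2) + cos φ₁ cos φ₂ sin²(Δλ/2) = 0.0000 + (0.9940)(0.9934)(0.1395) = 0.13776.
Central angle c = 2·arcsin(√a) = 0.76052 rad.
Distance = R·c = 6378.14 × 0.7605 ≈ 4851 km.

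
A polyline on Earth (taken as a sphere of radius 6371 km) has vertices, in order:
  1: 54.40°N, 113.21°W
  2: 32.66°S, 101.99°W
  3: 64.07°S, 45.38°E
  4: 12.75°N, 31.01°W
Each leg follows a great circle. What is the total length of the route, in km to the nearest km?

Leg 1→2: central angle 1.5289 rad, distance 9740.4 km.
Leg 2→3: central angle 1.3946 rad, distance 8884.9 km.
Leg 3→4: central angle 1.6691 rad, distance 10633.7 km.
Total: 9740.4 + 8884.9 + 10633.7 ≈ 29259 km.

29259 km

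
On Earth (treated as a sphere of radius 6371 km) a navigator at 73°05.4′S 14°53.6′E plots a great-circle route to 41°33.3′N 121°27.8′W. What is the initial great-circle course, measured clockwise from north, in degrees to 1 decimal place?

Δλ = -136.357° = -2.3799 rad.
y = sin Δλ · cos φ₂ = (-0.6902)(0.7483) = -0.5165
x = cos φ₁ sin φ₂ − sin φ₁ cos φ₂ cos Δλ = (0.2909)(0.6633) − (-0.9568)(0.7483)(-0.7237) = -0.3252
θ = atan2(y, x) = -122.19°; adding 360° gives 237.8°.

237.8°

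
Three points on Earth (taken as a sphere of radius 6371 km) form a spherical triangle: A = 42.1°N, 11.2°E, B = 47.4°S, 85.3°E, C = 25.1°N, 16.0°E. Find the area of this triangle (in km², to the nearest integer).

7442677 km²

Side lengths (central angles): a = 1.6665, b = 0.3047, c = 1.9347 rad; semiperimeter s = 1.9529.
By l'Huilier's theorem, tan(E/4) = √[tan(s/2) tan((s−a)/2) tan((s−b)/2) tan((s−c)/2)], giving spherical excess E = 0.1834 rad.
Area = E·R² = 0.1834 × (6371)² ≈ 7442677 km².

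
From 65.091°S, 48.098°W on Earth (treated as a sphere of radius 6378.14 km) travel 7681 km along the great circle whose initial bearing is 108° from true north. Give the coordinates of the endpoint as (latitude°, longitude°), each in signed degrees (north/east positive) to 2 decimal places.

-26.52°, 49.01°

Angular distance δ = d/R = 7681/6378.14 = 1.20427 rad; initial bearing θ = 1.8850 rad.
sin φ₂ = sin φ₁ cos δ + cos φ₁ sin δ cos θ = (-0.9070)(0.3584) + (0.4212)(0.9336)(-0.3090) = -0.4465, so φ₂ = -26.52°.
Δλ = atan2(sin θ sin δ cos φ₁, cos δ − sin φ₁ sin φ₂) = atan2(0.3740, -0.0466) = 97.108°.
λ₂ = -48.098° + 97.108° = 49.01°.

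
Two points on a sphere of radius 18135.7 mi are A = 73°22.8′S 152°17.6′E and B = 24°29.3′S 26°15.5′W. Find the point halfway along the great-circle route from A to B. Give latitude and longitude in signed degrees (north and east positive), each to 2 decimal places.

-65.55°, -25.59°

Central angle δ = 1.4334 rad. Interpolating on the sphere with fraction f = 0.5:
P = [sin((1−f)δ)·A + sin(fδ)·B] / sin δ = 0.6631·A + 0.6631·B in Cartesian coordinates,
giving P = (0.3733, -0.1788, -0.9103), i.e. latitude -65.55°, longitude -25.59°.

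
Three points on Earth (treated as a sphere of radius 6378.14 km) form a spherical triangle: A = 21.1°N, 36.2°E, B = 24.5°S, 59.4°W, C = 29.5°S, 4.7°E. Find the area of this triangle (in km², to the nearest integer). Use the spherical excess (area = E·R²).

21524148 km²

Side lengths (central angles): a = 0.9883, b = 1.0297, c = 1.8051 rad; semiperimeter s = 1.9115.
By l'Huilier's theorem, tan(E/4) = √[tan(s/2) tan((s−a)/2) tan((s−b)/2) tan((s−c)/2)], giving spherical excess E = 0.5291 rad.
Area = E·R² = 0.5291 × (6378.14)² ≈ 21524148 km².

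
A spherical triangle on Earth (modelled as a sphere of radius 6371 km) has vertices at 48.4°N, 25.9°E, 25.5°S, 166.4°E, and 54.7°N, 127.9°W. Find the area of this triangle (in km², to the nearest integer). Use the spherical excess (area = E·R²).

84777587 km²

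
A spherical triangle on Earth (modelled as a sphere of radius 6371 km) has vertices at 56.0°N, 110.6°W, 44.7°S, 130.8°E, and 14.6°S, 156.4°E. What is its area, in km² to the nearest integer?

4713994 km²

Side lengths (central angles): a = 0.6474, b = 1.8104, c = 2.4550 rad; semiperimeter s = 2.4564.
By l'Huilier's theorem, tan(E/4) = √[tan(s/2) tan((s−a)/2) tan((s−b)/2) tan((s−c)/2)], giving spherical excess E = 0.1161 rad.
Area = E·R² = 0.1161 × (6371)² ≈ 4713994 km².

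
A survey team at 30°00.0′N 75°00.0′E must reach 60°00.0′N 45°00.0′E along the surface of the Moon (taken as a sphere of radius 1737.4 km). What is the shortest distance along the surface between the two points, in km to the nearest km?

Let φ₁ = 0.5236 rad, φ₂ = 1.0472 rad, and Δλ = -0.5236 rad.
cos c = sin φ₁ sin φ₂ + cos φ₁ cos φ₂ cos Δλ = (0.5000)(0.8660) + (0.8660)(0.5000)(0.8660) = 0.80801,
so c = arccos(0.80801) = 0.63003 rad.
Distance = R·c = 1737.4 × 0.6300 ≈ 1095 km.

1095 km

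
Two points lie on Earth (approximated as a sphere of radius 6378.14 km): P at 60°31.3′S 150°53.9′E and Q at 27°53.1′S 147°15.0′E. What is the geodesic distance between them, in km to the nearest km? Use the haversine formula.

3644 km

With latitudes φ₁ = -60.522°, φ₂ = -27.885° and longitude difference Δλ = -3.648°:
Haversine: a = sin²(Δφ/2) + cos φ₁ cos φ₂ sin²(Δλ/2) = 0.0789 + (0.4921)(0.8839)(0.0010) = 0.07939.
Central angle c = 2·arcsin(√a) = 0.57125 rad.
Distance = R·c = 6378.14 × 0.5712 ≈ 3644 km.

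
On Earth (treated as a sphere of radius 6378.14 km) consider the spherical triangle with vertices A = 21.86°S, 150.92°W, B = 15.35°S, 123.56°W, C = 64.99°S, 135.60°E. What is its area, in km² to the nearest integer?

10438273 km²

Side lengths (central angles): a = 1.4068, b = 1.1052, c = 0.4659 rad; semiperimeter s = 1.4889.
By l'Huilier's theorem, tan(E/4) = √[tan(s/2) tan((s−a)/2) tan((s−b)/2) tan((s−c)/2)], giving spherical excess E = 0.2566 rad.
Area = E·R² = 0.2566 × (6378.14)² ≈ 10438273 km².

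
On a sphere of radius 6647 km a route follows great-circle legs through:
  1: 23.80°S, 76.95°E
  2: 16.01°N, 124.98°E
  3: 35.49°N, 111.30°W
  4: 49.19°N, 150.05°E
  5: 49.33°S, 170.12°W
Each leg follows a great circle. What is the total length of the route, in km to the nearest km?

39523 km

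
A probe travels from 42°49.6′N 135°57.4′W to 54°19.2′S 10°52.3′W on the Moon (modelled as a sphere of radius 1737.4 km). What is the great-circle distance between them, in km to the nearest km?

In radians: φ₁ = 0.7475, φ₂ = -0.9481, Δλ = 125.085° = 2.1831 rad.
cos c = sin φ₁ sin φ₂ + cos φ₁ cos φ₂ cos Δλ = (0.6798)(-0.8123) + (0.7334)(0.5833)(-0.5748) = -0.79806,
so c = arccos(-0.79806) = 2.49486 rad.
Distance = R·c = 1737.4 × 2.4949 ≈ 4335 km.

4335 km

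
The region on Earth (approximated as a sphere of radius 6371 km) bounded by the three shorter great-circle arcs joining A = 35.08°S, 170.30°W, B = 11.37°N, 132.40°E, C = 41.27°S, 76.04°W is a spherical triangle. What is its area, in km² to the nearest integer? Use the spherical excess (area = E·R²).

11304605 km²

Side lengths (central angles): a = 2.4622, b = 1.2309, c = 1.2449 rad; semiperimeter s = 2.4690.
By l'Huilier's theorem, tan(E/4) = √[tan(s/2) tan((s−a)/2) tan((s−b)/2) tan((s−c)/2)], giving spherical excess E = 0.2785 rad.
Area = E·R² = 0.2785 × (6371)² ≈ 11304605 km².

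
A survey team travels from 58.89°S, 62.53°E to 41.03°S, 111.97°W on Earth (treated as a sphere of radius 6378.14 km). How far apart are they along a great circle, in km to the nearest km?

8903 km

With latitudes φ₁ = -58.890°, φ₂ = -41.030° and longitude difference Δλ = -174.500°:
cos c = sin φ₁ sin φ₂ + cos φ₁ cos φ₂ cos Δλ = (-0.8562)(-0.6565) + (0.5167)(0.7544)(-0.9954) = 0.17407,
so c = arccos(0.17407) = 1.39584 rad.
Distance = R·c = 6378.14 × 1.3958 ≈ 8903 km.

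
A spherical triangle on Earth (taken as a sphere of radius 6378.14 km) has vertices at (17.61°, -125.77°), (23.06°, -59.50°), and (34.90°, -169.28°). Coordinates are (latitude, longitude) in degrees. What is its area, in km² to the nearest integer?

16750892 km²

Side lengths (central angles): a = 1.6021, b = 0.7377, c = 1.0799 rad; semiperimeter s = 1.7098.
By l'Huilier's theorem, tan(E/4) = √[tan(s/2) tan((s−a)/2) tan((s−b)/2) tan((s−c)/2)], giving spherical excess E = 0.4118 rad.
Area = E·R² = 0.4118 × (6378.14)² ≈ 16750892 km².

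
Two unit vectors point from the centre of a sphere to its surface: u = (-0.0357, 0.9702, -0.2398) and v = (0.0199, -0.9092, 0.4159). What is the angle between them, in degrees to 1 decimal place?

u·v = -0.9825; |u| = 1.0000, |v| = 1.0000.
cos θ = (u·v)/(|u||v|) = -0.9825, so θ = 169.3°.

169.3°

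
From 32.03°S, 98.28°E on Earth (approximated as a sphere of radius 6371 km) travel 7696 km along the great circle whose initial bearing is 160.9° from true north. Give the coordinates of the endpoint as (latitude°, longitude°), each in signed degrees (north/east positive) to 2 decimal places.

-69.58°, -143.00°

Angular distance δ = d/R = 7696/6371 = 1.20797 rad; initial bearing θ = 2.8082 rad.
sin φ₂ = sin φ₁ cos δ + cos φ₁ sin δ cos θ = (-0.5304)(0.3549) + (0.8478)(0.9349)(-0.9449) = -0.9372, so φ₂ = -69.58°.
Δλ = atan2(sin θ sin δ cos φ₁, cos δ − sin φ₁ sin φ₂) = atan2(0.2593, -0.1421) = 118.724°.
λ₂ = 98.280° + 118.724° = 217.00° → -143.00° after wrapping to (−180°, 180°].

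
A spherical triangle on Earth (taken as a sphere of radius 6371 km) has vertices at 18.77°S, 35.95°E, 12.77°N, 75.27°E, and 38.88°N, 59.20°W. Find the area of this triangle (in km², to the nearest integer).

50484625 km²

Side lengths (central angles): a = 1.9748, b = 1.8423, c = 0.8721 rad; semiperimeter s = 2.3446.
By l'Huilier's theorem, tan(E/4) = √[tan(s/2) tan((s−a)/2) tan((s−b)/2) tan((s−c)/2)], giving spherical excess E = 1.2438 rad.
Area = E·R² = 1.2438 × (6371)² ≈ 50484625 km².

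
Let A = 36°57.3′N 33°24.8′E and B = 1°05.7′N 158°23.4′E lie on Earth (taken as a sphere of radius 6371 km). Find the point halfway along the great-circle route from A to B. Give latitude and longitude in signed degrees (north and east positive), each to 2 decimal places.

Central angle δ = 2.0337 rad. Interpolating on the sphere with fraction f = 0.5:
P = [sin((1−f)δ)·A + sin(fδ)·B] / sin δ = 0.9505·A + 0.9505·B in Cartesian coordinates,
giving P = (-0.2495, 0.7682, 0.5896), i.e. latitude 36.13°, longitude 107.99°.

36.13°, 107.99°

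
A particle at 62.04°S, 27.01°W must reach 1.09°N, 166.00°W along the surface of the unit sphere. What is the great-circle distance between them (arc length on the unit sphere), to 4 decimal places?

1.9504

With latitudes φ₁ = -62.040°, φ₂ = 1.090° and longitude difference Δλ = -138.990°:
cos c = sin φ₁ sin φ₂ + cos φ₁ cos φ₂ cos Δλ = (-0.8833)(0.0190) + (0.4689)(0.9998)(-0.7546) = -0.37053,
so c = arccos(-0.37053) = 1.95038 rad.
On the unit sphere the arc length equals the central angle: 1.9504.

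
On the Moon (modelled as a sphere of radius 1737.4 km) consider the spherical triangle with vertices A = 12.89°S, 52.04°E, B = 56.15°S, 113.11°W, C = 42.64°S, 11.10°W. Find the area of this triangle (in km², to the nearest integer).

Side lengths (central angles): a = 1.0732, b = 1.0757, c = 1.9173 rad; semiperimeter s = 2.0331.
By l'Huilier's theorem, tan(E/4) = √[tan(s/2) tan((s−a)/2) tan((s−b)/2) tan((s−c)/2)], giving spherical excess E = 0.6310 rad.
Area = E·R² = 0.6310 × (1737.4)² ≈ 1904708 km².

1904708 km²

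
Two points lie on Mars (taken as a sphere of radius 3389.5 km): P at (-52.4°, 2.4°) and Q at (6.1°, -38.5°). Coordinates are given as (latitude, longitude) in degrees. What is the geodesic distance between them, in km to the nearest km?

Let φ₁ = -0.9146 rad, φ₂ = 0.1065 rad, and Δλ = -0.7138 rad.
Haversine: a = sin²(Δφ/2) + cos φ₁ cos φ₂ sin²(Δλ/2) = 0.2388 + (0.6101)(0.9943)(0.1221) = 0.31281.
Central angle c = 2·arcsin(√a) = 1.18707 rad.
Distance = R·c = 3389.5 × 1.1871 ≈ 4024 km.

4024 km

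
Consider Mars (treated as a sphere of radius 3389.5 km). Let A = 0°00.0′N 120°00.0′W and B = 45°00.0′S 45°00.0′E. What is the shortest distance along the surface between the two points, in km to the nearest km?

7873 km

In radians: φ₁ = 0.0000, φ₂ = -0.7854, Δλ = 165.000° = 2.8798 rad.
Haversine: a = sin²(Δφ/2) + cos φ₁ cos φ₂ sin²(Δλ/2) = 0.1464 + (1.0000)(0.7071)(0.9830) = 0.84151.
Central angle c = 2·arcsin(√a) = 2.32268 rad.
Distance = R·c = 3389.5 × 2.3227 ≈ 7873 km.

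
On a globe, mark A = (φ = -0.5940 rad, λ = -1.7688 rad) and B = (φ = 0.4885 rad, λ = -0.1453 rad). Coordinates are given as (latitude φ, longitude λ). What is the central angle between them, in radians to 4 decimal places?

1.8768 rad

In radians: φ₁ = -0.5940, φ₂ = 0.4885, Δλ = 93.020° = 1.6235 rad.
cos c = sin φ₁ sin φ₂ + cos φ₁ cos φ₂ cos Δλ = (-0.5597)(0.4693) + (0.8287)(0.8830)(-0.0527) = -0.30121,
so c = arccos(-0.30121) = 1.87676 rad.
So the angular separation is 1.8768 rad.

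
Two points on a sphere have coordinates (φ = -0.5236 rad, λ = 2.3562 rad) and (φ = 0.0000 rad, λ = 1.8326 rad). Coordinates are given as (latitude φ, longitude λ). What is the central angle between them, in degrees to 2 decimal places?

41.41°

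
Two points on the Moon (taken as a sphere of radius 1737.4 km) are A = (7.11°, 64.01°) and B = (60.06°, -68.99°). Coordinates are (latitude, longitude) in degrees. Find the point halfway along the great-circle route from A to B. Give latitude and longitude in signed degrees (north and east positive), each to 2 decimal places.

52.97°, 34.77°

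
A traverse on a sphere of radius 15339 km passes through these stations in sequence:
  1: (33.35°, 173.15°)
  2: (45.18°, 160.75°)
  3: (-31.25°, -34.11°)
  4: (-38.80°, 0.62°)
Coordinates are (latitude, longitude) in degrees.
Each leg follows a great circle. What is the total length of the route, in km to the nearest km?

Leg 1→2: central angle 0.2653 rad, distance 4068.8 km.
Leg 2→3: central angle 2.8254 rad, distance 43339.3 km.
Leg 3→4: central angle 0.5102 rad, distance 7826.4 km.
Total: 4068.8 + 43339.3 + 7826.4 ≈ 55235 km.

55235 km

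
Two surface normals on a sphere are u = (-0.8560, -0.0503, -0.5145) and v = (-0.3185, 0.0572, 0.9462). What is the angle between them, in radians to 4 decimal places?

1.7896 rad

u·v = -0.2171; |u| = 1.0000, |v| = 1.0000.
cos θ = (u·v)/(|u||v|) = -0.2171, so θ = 1.7896 rad.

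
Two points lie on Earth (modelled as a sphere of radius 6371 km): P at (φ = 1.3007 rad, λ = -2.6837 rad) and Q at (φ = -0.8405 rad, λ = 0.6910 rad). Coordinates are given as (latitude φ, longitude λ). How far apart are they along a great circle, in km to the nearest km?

17015 km

With latitudes φ₁ = 74.525°, φ₂ = -48.157° and longitude difference Δλ = -166.644°:
Haversine: a = sin²(Δφ/2) + cos φ₁ cos φ₂ sin²(Δλ/2) = 0.7700 + (0.2668)(0.6671)(0.9865) = 0.94557.
Central angle c = 2·arcsin(√a) = 2.67067 rad.
Distance = R·c = 6371 × 2.6707 ≈ 17015 km.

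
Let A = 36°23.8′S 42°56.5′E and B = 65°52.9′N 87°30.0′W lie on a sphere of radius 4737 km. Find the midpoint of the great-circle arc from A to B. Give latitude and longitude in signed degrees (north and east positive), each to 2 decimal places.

27.14°, 13.00°

Central angle δ = 2.4263 rad. Interpolating on the sphere with fraction f = 0.5:
P = [sin((1−f)δ)·A + sin(fδ)·B] / sin δ = 1.4284·A + 1.4284·B in Cartesian coordinates,
giving P = (0.8671, 0.2002, 0.4561), i.e. latitude 27.14°, longitude 13.00°.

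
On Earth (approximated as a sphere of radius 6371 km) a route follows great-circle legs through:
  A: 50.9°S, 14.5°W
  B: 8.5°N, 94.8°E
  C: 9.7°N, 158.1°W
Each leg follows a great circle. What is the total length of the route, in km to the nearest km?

23783 km

Leg A→B: central angle 1.8974 rad, distance 12088.6 km.
Leg B→C: central angle 1.8356 rad, distance 11694.8 km.
Total: 12088.6 + 11694.8 ≈ 23783 km.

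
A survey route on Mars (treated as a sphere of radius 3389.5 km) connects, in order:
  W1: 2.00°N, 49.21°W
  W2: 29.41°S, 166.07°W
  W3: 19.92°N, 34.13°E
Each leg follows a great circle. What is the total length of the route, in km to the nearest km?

Leg W1→W2: central angle 1.9938 rad, distance 6757.9 km.
Leg W2→W3: central angle 2.7817 rad, distance 9428.6 km.
Total: 6757.9 + 9428.6 ≈ 16187 km.

16187 km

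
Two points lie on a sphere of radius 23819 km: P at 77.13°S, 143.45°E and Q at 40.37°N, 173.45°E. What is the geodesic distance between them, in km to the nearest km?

49462 km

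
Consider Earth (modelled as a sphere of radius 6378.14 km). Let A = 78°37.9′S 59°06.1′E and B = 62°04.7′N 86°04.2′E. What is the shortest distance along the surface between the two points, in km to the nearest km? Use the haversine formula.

15766 km

In radians: φ₁ = -1.3724, φ₂ = 1.0835, Δλ = 26.968° = 0.4707 rad.
Haversine: a = sin²(Δφ/2) + cos φ₁ cos φ₂ sin²(Δλ/2) = 0.8870 + (0.1971)(0.4683)(0.0544) = 0.89199.
Central angle c = 2·arcsin(√a) = 2.47186 rad.
Distance = R·c = 6378.14 × 2.4719 ≈ 15766 km.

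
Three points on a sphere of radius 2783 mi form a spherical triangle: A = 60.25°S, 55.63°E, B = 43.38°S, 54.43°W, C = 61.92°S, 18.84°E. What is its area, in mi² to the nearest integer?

403854 mi²

Side lengths (central angles): a = 0.7891, b = 0.3076, c = 1.0786 rad; semiperimeter s = 1.0876.
By l'Huilier's theorem, tan(E/4) = √[tan(s/2) tan((s−a)/2) tan((s−b)/2) tan((s−c)/2)], giving spherical excess E = 0.0521 rad.
Area = E·R² = 0.0521 × (2783)² ≈ 403854 mi².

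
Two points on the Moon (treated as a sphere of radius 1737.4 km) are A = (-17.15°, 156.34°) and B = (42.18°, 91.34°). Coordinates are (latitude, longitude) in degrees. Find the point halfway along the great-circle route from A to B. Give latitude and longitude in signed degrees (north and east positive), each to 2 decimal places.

14.70°, 128.44°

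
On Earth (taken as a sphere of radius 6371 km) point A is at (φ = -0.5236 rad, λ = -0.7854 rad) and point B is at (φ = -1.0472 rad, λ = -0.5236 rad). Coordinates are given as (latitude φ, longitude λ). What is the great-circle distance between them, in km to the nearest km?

With latitudes φ₁ = -30.000°, φ₂ = -60.000° and longitude difference Δλ = 15.000°:
Haversine: a = sin²(Δφ/2) + cos φ₁ cos φ₂ sin²(Δλ/2) = 0.0670 + (0.8660)(0.5000)(0.0170) = 0.07436.
Central angle c = 2·arcsin(√a) = 0.55239 rad.
Distance = R·c = 6371 × 0.5524 ≈ 3519 km.

3519 km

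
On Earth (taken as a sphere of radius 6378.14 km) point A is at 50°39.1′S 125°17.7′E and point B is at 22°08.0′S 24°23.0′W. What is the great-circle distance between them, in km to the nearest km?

11405 km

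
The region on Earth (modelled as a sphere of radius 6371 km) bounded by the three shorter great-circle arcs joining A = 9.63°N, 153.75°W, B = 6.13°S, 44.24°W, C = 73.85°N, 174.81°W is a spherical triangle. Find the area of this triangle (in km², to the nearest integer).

Side lengths (central angles): a = 1.8571, b = 1.1411, c = 1.9233 rad; semiperimeter s = 2.4608.
By l'Huilier's theorem, tan(E/4) = √[tan(s/2) tan((s−a)/2) tan((s−b)/2) tan((s−c)/2)], giving spherical excess E = 1.6357 rad.
Area = E·R² = 1.6357 × (6371)² ≈ 66392704 km².

66392704 km²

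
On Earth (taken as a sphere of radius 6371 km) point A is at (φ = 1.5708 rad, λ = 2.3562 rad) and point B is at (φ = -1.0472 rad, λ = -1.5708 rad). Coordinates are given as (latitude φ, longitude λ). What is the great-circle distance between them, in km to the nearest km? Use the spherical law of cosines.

16679 km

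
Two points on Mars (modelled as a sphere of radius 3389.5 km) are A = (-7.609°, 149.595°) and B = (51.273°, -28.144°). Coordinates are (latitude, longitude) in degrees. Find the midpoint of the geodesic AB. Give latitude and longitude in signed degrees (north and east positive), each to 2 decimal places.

60.47°, 145.74°

The central angle between A and B is δ = 2.3788 rad.
With f = 0.5, the slerp weights are sin((1−f)δ)/sin δ = 1.3433 and sin(fδ)/sin δ = 1.3433.
Weighted sum of the unit vectors: (1.3433)·(-0.8549,0.5017,-0.1324) + (1.3433)·(0.5516,-0.2951,0.7801) = (-0.4073, 0.2775, 0.8701).
Converting back: φ = atan2(z, √(x²+y²)) = 60.47°, λ = atan2(y, x) = 145.74°.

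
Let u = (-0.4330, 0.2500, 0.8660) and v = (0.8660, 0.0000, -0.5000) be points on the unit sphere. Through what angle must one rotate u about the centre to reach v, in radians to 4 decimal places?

2.5116 rad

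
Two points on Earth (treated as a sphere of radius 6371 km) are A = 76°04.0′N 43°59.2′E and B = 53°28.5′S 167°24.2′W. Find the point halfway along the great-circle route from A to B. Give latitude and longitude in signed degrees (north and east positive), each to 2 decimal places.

22.19°, 174.75°

The central angle between A and B is δ = 2.6959 rad.
With f = 0.5, the slerp weights are sin((1−f)δ)/sin δ = 2.2621 and sin(fδ)/sin δ = 2.2621.
Weighted sum of the unit vectors: (2.2621)·(0.1733,0.1672,0.9706) + (2.2621)·(-0.5808,-0.1298,-0.8036) = (-0.9220, 0.0847, 0.3777).
Converting back: φ = atan2(z, √(x²+y²)) = 22.19°, λ = atan2(y, x) = 174.75°.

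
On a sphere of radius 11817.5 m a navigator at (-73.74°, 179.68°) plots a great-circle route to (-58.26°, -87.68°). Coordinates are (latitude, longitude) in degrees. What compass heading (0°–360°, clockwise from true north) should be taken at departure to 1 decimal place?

116.4°

With φ₁ = -1.2870, φ₂ = -1.0168, Δλ = 1.6169 rad, the forward-azimuth formula gives
θ = atan2( sin Δλ cos φ₂ , cos φ₁ sin φ₂ − sin φ₁ cos φ₂ cos Δλ ) = atan2(0.5255, -0.2614) = 116.45°.
So the initial bearing is 116.4°.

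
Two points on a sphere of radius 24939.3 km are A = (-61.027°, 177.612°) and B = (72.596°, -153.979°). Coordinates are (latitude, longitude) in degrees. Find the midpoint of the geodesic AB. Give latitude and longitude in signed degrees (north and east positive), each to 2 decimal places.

5.96°, -171.61°

Central angle δ = 2.3566 rad. Interpolating on the sphere with fraction f = 0.5:
P = [sin((1−f)δ)·A + sin(fδ)·B] / sin δ = 1.3071·A + 1.3071·B in Cartesian coordinates,
giving P = (-0.9840, -0.1451, 0.1037), i.e. latitude 5.96°, longitude -171.61°.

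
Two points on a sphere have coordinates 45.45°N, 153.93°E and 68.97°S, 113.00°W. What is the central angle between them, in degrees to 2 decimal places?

132.74°

With latitudes φ₁ = 45.450°, φ₂ = -68.970° and longitude difference Δλ = 93.070°:
cos c = sin φ₁ sin φ₂ + cos φ₁ cos φ₂ cos Δλ = (0.7126)(-0.9334) + (0.7015)(0.3589)(-0.0536) = -0.67865,
so c = arccos(-0.67865) = 2.31673 rad.
So the angular separation is 132.74°.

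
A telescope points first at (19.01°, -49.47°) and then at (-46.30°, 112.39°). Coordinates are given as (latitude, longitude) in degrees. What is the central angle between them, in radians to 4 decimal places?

With latitudes φ₁ = 19.010°, φ₂ = -46.300° and longitude difference Δλ = 161.860°:
Haversine: a = sin²(Δφ/2) + cos φ₁ cos φ₂ sin²(Δλ/2) = 0.2911 + (0.9455)(0.6909)(0.9751) = 0.92812.
Central angle c = 2·arcsin(√a) = 2.59873 rad.
So the angular separation is 2.5987 rad.

2.5987 rad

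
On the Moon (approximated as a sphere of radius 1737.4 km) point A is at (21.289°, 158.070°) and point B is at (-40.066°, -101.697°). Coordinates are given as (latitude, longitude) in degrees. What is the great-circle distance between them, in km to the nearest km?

3370 km

With latitudes φ₁ = 21.289°, φ₂ = -40.066° and longitude difference Δλ = 100.233°:
cos c = sin φ₁ sin φ₂ + cos φ₁ cos φ₂ cos Δλ = (0.3631)(-0.6437) + (0.9318)(0.7653)(-0.1777) = -0.36038,
so c = arccos(-0.36038) = 1.93947 rad.
Distance = R·c = 1737.4 × 1.9395 ≈ 3370 km.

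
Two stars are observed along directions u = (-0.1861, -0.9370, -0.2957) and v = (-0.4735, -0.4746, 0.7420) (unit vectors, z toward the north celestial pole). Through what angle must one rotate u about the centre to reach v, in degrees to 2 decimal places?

u·v = 0.3134; |u| = 1.0000, |v| = 1.0000.
cos θ = (u·v)/(|u||v|) = 0.3134, so θ = 71.74°.

71.74°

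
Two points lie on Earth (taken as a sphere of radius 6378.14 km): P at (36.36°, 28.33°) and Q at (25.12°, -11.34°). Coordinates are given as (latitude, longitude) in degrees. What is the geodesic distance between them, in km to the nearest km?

3965 km

In radians: φ₁ = 0.6346, φ₂ = 0.4384, Δλ = -39.670° = -0.6924 rad.
cos c = sin φ₁ sin φ₂ + cos φ₁ cos φ₂ cos Δλ = (0.5929)(0.4245) + (0.8053)(0.9054)(0.7697) = 0.81292,
so c = arccos(0.81292) = 0.62164 rad.
Distance = R·c = 6378.14 × 0.6216 ≈ 3965 km.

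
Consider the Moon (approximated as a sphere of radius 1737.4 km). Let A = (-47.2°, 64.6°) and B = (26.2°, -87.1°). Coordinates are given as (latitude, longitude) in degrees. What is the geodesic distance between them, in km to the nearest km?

4530 km

Let φ₁ = -0.8238 rad, φ₂ = 0.4573 rad, and Δλ = -2.6477 rad.
Haversine: a = sin²(Δφ/2) + cos φ₁ cos φ₂ sin²(Δλ/2) = 0.3572 + (0.6794)(0.8973)(0.9402) = 0.93036.
Central angle c = 2·arcsin(√a) = 2.60747 rad.
Distance = R·c = 1737.4 × 2.6075 ≈ 4530 km.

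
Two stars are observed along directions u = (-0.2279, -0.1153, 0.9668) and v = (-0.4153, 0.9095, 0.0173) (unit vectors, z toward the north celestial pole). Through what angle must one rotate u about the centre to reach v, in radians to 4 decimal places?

1.5643 rad

u·v = 0.0065; |u| = 1.0000, |v| = 1.0000.
cos θ = (u·v)/(|u||v|) = 0.0065, so θ = 1.5643 rad.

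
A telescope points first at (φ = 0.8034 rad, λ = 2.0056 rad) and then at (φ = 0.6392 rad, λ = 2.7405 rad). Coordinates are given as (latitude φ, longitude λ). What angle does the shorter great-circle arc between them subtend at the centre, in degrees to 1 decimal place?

With latitudes φ₁ = 46.031°, φ₂ = 36.623° and longitude difference Δλ = 42.107°:
cos c = sin φ₁ sin φ₂ + cos φ₁ cos φ₂ cos Δλ = (0.7197)(0.5966) + (0.6943)(0.8026)(0.7419) = 0.84274,
so c = arccos(0.84274) = 0.56845 rad.
So the angular separation is 32.6°.

32.6°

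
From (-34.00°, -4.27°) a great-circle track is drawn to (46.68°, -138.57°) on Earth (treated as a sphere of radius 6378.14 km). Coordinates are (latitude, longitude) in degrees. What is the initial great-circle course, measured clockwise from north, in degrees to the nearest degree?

With φ₁ = -0.5934, φ₂ = 0.8147, Δλ = -2.3440 rad, the forward-azimuth formula gives
θ = atan2( sin Δλ cos φ₂ , cos φ₁ sin φ₂ − sin φ₁ cos φ₂ cos Δλ ) = atan2(-0.4910, 0.3352) = -55.68°.
Adding 360° brings this into [0°, 360°): 304°.

304°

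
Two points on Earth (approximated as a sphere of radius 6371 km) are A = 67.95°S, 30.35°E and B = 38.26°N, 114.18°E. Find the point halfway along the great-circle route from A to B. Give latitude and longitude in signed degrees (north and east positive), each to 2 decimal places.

-18.75°, 89.85°

Central angle δ = 2.1439 rad. Interpolating on the sphere with fraction f = 0.5:
P = [sin((1−f)δ)·A + sin(fδ)·B] / sin δ = 1.0451·A + 1.0451·B in Cartesian coordinates,
giving P = (0.0024, 0.9469, -0.3215), i.e. latitude -18.75°, longitude 89.85°.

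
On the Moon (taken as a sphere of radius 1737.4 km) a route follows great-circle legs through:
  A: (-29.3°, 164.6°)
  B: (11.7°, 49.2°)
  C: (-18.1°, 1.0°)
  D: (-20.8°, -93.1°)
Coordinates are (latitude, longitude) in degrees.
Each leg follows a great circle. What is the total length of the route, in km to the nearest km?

Leg A→B: central angle 2.0550 rad, distance 3570.4 km.
Leg B→C: central angle 0.9796 rad, distance 1701.9 km.
Leg C→D: central angle 1.5240 rad, distance 2647.8 km.
Total: 3570.4 + 1701.9 + 2647.8 ≈ 7920 km.

7920 km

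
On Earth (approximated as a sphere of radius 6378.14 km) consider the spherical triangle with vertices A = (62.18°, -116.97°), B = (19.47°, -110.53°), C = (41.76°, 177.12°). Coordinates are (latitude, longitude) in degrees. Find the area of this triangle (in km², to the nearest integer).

12639477 km²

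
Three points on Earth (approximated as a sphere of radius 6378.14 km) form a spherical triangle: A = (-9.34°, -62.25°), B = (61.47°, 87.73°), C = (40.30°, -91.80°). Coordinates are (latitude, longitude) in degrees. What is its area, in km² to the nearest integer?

30833036 km²

Side lengths (central angles): a = 1.3654, b = 0.9888, c = 2.1539 rad; semiperimeter s = 2.2540.
By l'Huilier's theorem, tan(E/4) = √[tan(s/2) tan((s−a)/2) tan((s−b)/2) tan((s−c)/2)], giving spherical excess E = 0.7579 rad.
Area = E·R² = 0.7579 × (6378.14)² ≈ 30833036 km².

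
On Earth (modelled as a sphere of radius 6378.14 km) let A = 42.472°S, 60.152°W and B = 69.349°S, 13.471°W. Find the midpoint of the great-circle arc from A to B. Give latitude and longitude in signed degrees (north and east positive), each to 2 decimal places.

-57.85°, -45.47°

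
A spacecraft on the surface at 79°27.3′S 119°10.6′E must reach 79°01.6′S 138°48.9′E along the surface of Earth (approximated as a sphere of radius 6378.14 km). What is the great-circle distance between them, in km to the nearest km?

Let φ₁ = -1.3868 rad, φ₂ = -1.3793 rad, and Δλ = 0.3428 rad.
cos c = sin φ₁ sin φ₂ + cos φ₁ cos φ₂ cos Δλ = (-0.9831)(-0.9817) + (0.1830)(0.1904)(0.9418) = 0.99795,
so c = arccos(0.99795) = 0.06411 rad.
Distance = R·c = 6378.14 × 0.0641 ≈ 409 km.

409 km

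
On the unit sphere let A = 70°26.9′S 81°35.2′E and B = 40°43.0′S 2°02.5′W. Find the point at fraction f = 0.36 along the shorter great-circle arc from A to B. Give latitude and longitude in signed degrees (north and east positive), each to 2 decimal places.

Central angle δ = 0.8726 rad. Interpolating on the sphere with fraction f = 0.36:
P = [sin((1−f)δ)·A + sin(fδ)·B] / sin δ = 0.6917·A + 0.4034·B in Cartesian coordinates,
giving P = (0.3394, 0.2181, -0.9150), i.e. latitude -66.21°, longitude 32.73°.

-66.21°, 32.73°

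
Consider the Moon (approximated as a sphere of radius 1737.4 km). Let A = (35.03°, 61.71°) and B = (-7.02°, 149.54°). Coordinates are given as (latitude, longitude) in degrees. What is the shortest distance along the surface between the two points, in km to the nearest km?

In radians: φ₁ = 0.6114, φ₂ = -0.1225, Δλ = 87.830° = 1.5329 rad.
Haversine: a = sin²(Δφ/2) + cos φ₁ cos φ₂ sin²(Δλ/2) = 0.1287 + (0.8189)(0.9925)(0.4811) = 0.51969.
Central angle c = 2·arcsin(√a) = 1.61019 rad.
Distance = R·c = 1737.4 × 1.6102 ≈ 2798 km.

2798 km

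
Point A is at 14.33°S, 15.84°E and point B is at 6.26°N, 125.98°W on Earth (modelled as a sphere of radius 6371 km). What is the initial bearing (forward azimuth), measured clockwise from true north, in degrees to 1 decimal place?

With φ₁ = -0.2501, φ₂ = 0.1093, Δλ = -2.4752 rad, the forward-azimuth formula gives
θ = atan2( sin Δλ cos φ₂ , cos φ₁ sin φ₂ − sin φ₁ cos φ₂ cos Δλ ) = atan2(-0.6144, -0.0878) = -98.13°.
Adding 360° brings this into [0°, 360°): 261.9°.

261.9°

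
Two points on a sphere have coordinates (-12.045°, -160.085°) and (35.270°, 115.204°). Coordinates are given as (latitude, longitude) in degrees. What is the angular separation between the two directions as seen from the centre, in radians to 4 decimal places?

1.6177 rad

With latitudes φ₁ = -12.045°, φ₂ = 35.270° and longitude difference Δλ = -84.711°:
cos c = sin φ₁ sin φ₂ + cos φ₁ cos φ₂ cos Δλ = (-0.2087)(0.5774) + (0.9780)(0.8164)(0.0922) = -0.04690,
so c = arccos(-0.04690) = 1.61771 rad.
So the angular separation is 1.6177 rad.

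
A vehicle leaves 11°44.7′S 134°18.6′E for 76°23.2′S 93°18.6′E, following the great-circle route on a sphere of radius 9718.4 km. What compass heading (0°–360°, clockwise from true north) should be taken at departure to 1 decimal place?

Δλ = -41.000° = -0.7156 rad.
y = sin Δλ · cos φ₂ = (-0.6561)(0.2354) = -0.1544
x = cos φ₁ sin φ₂ − sin φ₁ cos φ₂ cos Δλ = (0.9791)(-0.9719) − (-0.2036)(0.2354)(0.7547) = -0.9154
θ = atan2(y, x) = -170.43°; adding 360° gives 189.6°.

189.6°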